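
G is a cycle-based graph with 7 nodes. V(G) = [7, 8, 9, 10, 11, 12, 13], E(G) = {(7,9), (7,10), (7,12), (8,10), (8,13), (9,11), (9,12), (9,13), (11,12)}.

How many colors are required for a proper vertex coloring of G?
Clique number ω(G) = 3 (lower bound: χ ≥ ω).
The clique on [9, 11, 12] has size 3, forcing χ ≥ 3, and the coloring below uses 3 colors, so χ(G) = 3.
A valid 3-coloring: color 1: [8, 9]; color 2: [7, 11, 13]; color 3: [10, 12].

χ(G) = 3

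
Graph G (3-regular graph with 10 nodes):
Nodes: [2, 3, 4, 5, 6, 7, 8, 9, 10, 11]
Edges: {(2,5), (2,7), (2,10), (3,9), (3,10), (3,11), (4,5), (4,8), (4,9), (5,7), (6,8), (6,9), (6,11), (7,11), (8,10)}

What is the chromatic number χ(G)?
χ(G) = 3

Clique number ω(G) = 3 (lower bound: χ ≥ ω).
The clique on [2, 5, 7] has size 3, forcing χ ≥ 3, and the coloring below uses 3 colors, so χ(G) = 3.
A valid 3-coloring: color 1: [3, 5, 8]; color 2: [4, 6, 7, 10]; color 3: [2, 9, 11].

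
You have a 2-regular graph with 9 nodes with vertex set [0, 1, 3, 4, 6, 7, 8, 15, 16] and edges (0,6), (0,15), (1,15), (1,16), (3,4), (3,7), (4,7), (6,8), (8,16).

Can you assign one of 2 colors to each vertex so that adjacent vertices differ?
No, G is not 2-colorable

The clique on vertices [3, 4, 7] has size 3 > 2, so it alone needs 3 colors.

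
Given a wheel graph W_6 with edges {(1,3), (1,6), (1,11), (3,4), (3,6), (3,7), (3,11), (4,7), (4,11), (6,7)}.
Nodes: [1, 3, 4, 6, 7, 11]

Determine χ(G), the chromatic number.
χ(G) = 4

Clique number ω(G) = 3 (lower bound: χ ≥ ω).
Odd cycle [7, 6, 1, 11, 4] needs 3 colors (χ ≥ 3).
Vertex 3 is adjacent to every vertex of [1, 4, 6, 7, 11], which already need 3 colors among themselves, so 3 needs a new color (χ ≥ 4).
The coloring below uses 4 colors, so χ(G) = 4.
A valid 4-coloring: color 1: [3]; color 2: [7, 11]; color 3: [4, 6]; color 4: [1].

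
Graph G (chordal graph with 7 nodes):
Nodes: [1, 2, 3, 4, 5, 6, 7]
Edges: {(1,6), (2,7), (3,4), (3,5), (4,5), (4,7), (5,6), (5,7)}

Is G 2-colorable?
The clique on vertices [3, 4, 5] has size 3 > 2, so it alone needs 3 colors.

No, G is not 2-colorable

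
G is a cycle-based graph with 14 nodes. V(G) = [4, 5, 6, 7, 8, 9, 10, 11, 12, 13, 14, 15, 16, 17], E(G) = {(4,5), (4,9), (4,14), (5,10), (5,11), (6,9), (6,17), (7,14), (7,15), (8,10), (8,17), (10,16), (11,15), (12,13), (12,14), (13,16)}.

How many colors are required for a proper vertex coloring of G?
Clique number ω(G) = 2 (lower bound: χ ≥ ω).
Odd cycle [13, 12, 14, 7, 15, 11, 5, 10, 16] needs 3 colors (χ ≥ 3).
The coloring below uses 3 colors, so χ(G) = 3.
A valid 3-coloring: color 1: [4, 7, 10, 11, 12, 17]; color 2: [5, 6, 8, 13, 14, 15]; color 3: [9, 16].

χ(G) = 3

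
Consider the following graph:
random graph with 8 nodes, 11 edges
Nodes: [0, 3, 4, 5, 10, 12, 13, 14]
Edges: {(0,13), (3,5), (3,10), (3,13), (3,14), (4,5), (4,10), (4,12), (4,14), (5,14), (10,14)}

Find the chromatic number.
Clique number ω(G) = 3 (lower bound: χ ≥ ω).
The clique on [3, 10, 14] has size 3, forcing χ ≥ 3, and the coloring below uses 3 colors, so χ(G) = 3.
A valid 3-coloring: color 1: [0, 3, 4]; color 2: [12, 13, 14]; color 3: [5, 10].

χ(G) = 3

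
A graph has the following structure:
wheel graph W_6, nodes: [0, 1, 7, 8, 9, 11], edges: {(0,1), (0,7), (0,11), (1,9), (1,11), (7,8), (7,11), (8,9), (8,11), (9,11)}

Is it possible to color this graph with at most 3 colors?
No, G is not 3-colorable

Odd cycle [1, 9, 8, 7, 0] needs 3 colors (χ ≥ 3).
Vertex 11 is adjacent to every vertex of [0, 1, 7, 8, 9], which already need 3 colors among themselves, so 11 needs a new color (χ ≥ 4).
Hence χ(G) ≥ 4 > 3, so no proper 3-coloring exists.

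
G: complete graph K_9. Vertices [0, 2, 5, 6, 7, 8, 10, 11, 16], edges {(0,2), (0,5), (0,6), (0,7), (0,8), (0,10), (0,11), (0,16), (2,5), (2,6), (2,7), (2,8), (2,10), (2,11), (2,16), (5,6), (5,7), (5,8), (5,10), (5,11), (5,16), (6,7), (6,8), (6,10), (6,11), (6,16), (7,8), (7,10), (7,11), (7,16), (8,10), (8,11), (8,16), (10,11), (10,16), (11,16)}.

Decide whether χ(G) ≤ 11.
Yes, G is 11-colorable

A valid 11-coloring: color 1: [7]; color 2: [11]; color 3: [6]; color 4: [16]; color 5: [5]; color 6: [2]; color 7: [10]; color 8: [8]; color 9: [0].
(χ(G) = 9 ≤ 11.)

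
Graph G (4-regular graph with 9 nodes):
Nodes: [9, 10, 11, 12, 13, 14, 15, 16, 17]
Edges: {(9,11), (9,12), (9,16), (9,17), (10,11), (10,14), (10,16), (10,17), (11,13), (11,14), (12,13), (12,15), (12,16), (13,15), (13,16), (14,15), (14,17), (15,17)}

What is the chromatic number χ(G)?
χ(G) = 4

Clique number ω(G) = 3 (lower bound: χ ≥ ω).
Suppose a proper 3-coloring c exists. The clique [9, 12, 16] takes 3 distinct colors; by symmetry let c(9) = 1, c(12) = 2, c(16) = 3.
- Vertex 13: neighbors [12, 16] already have colors [2, 3] ⇒ c(13) = 1.
- Vertex 15: neighbors [13, 12] already have colors [1, 2] ⇒ c(15) = 3.
- Vertex 17: neighbors [9, 15] already have colors [1, 3] ⇒ c(17) = 2.
- Vertex 10: neighbors [17, 16] already have colors [2, 3] ⇒ c(10) = 1.
- Vertex 14: neighbors [10, 17, 15] already have colors [1, 2, 3] — all 3 colors blocked. Contradiction.
The forced assignments end in a contradiction, so G has no proper 3-coloring (χ ≥ 4).
The coloring below uses 4 colors, so χ(G) = 4.
A valid 4-coloring: color 1: [11, 16, 17]; color 2: [9, 10, 15]; color 3: [13, 14]; color 4: [12].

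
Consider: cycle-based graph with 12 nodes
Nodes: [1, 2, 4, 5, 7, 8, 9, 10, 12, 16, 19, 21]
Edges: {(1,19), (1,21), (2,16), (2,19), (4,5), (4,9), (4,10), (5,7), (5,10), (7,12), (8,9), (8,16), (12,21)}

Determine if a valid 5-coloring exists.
A valid 5-coloring: color 1: [5, 9, 16, 19, 21]; color 2: [1, 2, 4, 8, 12]; color 3: [7, 10].
(χ(G) = 3 ≤ 5.)

Yes, G is 5-colorable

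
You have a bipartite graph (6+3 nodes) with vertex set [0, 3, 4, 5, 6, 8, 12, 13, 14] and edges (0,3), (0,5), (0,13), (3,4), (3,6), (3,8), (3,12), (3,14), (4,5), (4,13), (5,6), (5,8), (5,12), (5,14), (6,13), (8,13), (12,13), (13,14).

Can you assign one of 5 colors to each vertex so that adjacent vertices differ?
A valid 5-coloring: color 1: [3, 5, 13]; color 2: [0, 4, 6, 8, 12, 14].
(χ(G) = 2 ≤ 5.)

Yes, G is 5-colorable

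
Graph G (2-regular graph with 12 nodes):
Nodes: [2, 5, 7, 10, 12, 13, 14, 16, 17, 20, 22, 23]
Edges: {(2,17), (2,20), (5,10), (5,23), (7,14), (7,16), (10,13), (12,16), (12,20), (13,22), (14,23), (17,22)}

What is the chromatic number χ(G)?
χ(G) = 2

Clique number ω(G) = 2 (lower bound: χ ≥ ω).
The graph is bipartite (no odd cycle), so 2 colors suffice: χ(G) = 2.
A valid 2-coloring: color 1: [2, 7, 10, 12, 22, 23]; color 2: [5, 13, 14, 16, 17, 20].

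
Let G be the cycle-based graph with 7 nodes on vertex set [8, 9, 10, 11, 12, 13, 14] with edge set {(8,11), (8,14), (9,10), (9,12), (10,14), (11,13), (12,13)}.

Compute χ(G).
Clique number ω(G) = 2 (lower bound: χ ≥ ω).
Odd cycle [14, 10, 9, 12, 13, 11, 8] needs 3 colors (χ ≥ 3).
The coloring below uses 3 colors, so χ(G) = 3.
A valid 3-coloring: color 1: [9, 11, 14]; color 2: [8, 10, 12]; color 3: [13].

χ(G) = 3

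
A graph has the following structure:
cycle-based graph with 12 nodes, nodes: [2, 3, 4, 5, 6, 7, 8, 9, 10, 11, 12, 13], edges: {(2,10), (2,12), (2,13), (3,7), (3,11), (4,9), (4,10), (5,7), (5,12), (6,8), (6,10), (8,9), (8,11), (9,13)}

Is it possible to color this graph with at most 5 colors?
Yes, G is 5-colorable

A valid 5-coloring: color 1: [3, 5, 8, 10, 13]; color 2: [2, 6, 7, 9, 11]; color 3: [4, 12].
(χ(G) = 3 ≤ 5.)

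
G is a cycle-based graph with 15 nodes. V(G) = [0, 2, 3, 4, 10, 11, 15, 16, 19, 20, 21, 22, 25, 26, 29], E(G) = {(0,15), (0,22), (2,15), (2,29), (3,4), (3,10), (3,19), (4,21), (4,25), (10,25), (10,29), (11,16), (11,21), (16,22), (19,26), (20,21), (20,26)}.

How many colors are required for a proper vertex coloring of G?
Clique number ω(G) = 2 (lower bound: χ ≥ ω).
Odd cycle [3, 19, 26, 20, 21, 11, 16, 22, 0, 15, 2, 29, 10] needs 3 colors (χ ≥ 3).
The coloring below uses 3 colors, so χ(G) = 3.
A valid 3-coloring: color 1: [4, 10, 11, 15, 19, 20, 22]; color 2: [0, 3, 16, 21, 25, 26, 29]; color 3: [2].

χ(G) = 3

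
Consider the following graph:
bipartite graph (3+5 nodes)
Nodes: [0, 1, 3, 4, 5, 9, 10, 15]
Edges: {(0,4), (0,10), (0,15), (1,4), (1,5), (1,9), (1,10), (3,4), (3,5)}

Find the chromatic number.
Clique number ω(G) = 2 (lower bound: χ ≥ ω).
The graph is bipartite (no odd cycle), so 2 colors suffice: χ(G) = 2.
A valid 2-coloring: color 1: [0, 1, 3]; color 2: [4, 5, 9, 10, 15].

χ(G) = 2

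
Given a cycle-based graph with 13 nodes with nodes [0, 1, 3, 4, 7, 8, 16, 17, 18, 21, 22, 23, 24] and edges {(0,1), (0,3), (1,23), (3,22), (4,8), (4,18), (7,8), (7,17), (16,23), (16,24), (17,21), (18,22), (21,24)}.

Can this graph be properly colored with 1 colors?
No, G is not 1-colorable

Edge (0,1) forces its endpoints to differ, so 1 color is not enough.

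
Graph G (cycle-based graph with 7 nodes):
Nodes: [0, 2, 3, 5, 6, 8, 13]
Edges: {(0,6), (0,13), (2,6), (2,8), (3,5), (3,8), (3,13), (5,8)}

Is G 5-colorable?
Yes, G is 5-colorable

A valid 5-coloring: color 1: [0, 2, 3]; color 2: [6, 8, 13]; color 3: [5].
(χ(G) = 3 ≤ 5.)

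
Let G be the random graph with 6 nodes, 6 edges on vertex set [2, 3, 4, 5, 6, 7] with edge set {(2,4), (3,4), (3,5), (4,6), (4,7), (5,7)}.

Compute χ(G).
χ(G) = 2

Clique number ω(G) = 2 (lower bound: χ ≥ ω).
The graph is bipartite (no odd cycle), so 2 colors suffice: χ(G) = 2.
A valid 2-coloring: color 1: [4, 5]; color 2: [2, 3, 6, 7].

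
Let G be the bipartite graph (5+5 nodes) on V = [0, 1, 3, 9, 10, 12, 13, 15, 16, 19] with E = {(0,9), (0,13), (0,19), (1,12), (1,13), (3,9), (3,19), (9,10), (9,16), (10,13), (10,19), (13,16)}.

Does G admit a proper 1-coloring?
Edge (1,12) forces its endpoints to differ, so 1 color is not enough.

No, G is not 1-colorable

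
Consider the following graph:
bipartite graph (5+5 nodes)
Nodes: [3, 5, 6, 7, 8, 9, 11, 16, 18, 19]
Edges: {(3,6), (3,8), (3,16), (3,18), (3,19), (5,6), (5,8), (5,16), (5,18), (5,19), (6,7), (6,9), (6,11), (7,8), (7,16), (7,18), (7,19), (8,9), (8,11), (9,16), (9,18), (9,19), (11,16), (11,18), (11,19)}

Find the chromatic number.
Clique number ω(G) = 2 (lower bound: χ ≥ ω).
The graph is bipartite (no odd cycle), so 2 colors suffice: χ(G) = 2.
A valid 2-coloring: color 1: [6, 8, 16, 18, 19]; color 2: [3, 5, 7, 9, 11].

χ(G) = 2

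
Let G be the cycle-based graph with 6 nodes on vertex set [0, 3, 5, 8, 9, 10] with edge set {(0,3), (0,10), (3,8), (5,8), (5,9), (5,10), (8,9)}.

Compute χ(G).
χ(G) = 3

Clique number ω(G) = 3 (lower bound: χ ≥ ω).
The clique on [5, 8, 9] has size 3, forcing χ ≥ 3, and the coloring below uses 3 colors, so χ(G) = 3.
A valid 3-coloring: color 1: [0, 5]; color 2: [8, 10]; color 3: [3, 9].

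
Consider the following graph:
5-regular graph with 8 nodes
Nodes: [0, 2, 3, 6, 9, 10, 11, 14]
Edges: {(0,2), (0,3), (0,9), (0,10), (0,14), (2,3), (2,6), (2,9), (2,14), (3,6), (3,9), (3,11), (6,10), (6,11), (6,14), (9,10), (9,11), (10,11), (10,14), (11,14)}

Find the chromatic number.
χ(G) = 4

Clique number ω(G) = 4 (lower bound: χ ≥ ω).
The clique on [0, 2, 3, 9] has size 4, forcing χ ≥ 4, and the coloring below uses 4 colors, so χ(G) = 4.
A valid 4-coloring: color 1: [2, 11]; color 2: [9, 14]; color 3: [3, 10]; color 4: [0, 6].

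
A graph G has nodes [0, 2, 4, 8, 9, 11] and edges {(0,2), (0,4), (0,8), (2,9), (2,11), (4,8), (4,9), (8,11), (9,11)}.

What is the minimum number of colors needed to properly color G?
Clique number ω(G) = 3 (lower bound: χ ≥ ω).
The clique on [0, 4, 8] has size 3, forcing χ ≥ 3, and the coloring below uses 3 colors, so χ(G) = 3.
A valid 3-coloring: color 1: [8, 9]; color 2: [2, 4]; color 3: [0, 11].

χ(G) = 3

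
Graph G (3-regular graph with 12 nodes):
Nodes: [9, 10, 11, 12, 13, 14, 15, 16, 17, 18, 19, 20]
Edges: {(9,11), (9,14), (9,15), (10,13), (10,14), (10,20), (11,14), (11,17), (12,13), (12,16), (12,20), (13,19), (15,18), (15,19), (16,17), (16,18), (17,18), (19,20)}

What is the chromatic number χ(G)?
χ(G) = 3

Clique number ω(G) = 3 (lower bound: χ ≥ ω).
The clique on [9, 11, 14] has size 3, forcing χ ≥ 3, and the coloring below uses 3 colors, so χ(G) = 3.
A valid 3-coloring: color 1: [13, 14, 15, 17, 20]; color 2: [9, 10, 12, 18, 19]; color 3: [11, 16].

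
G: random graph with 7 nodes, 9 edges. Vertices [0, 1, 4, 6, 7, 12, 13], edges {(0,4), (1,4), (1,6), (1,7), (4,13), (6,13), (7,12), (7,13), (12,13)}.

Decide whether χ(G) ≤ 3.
Yes, G is 3-colorable

A valid 3-coloring: color 1: [0, 1, 13]; color 2: [4, 6, 7]; color 3: [12].
(χ(G) = 3 ≤ 3.)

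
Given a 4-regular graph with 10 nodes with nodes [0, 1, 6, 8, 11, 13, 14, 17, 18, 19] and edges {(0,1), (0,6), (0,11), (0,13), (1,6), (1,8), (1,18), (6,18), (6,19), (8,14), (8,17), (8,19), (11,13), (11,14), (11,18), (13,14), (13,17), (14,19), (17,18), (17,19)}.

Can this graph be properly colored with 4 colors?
A valid 4-coloring: color 1: [0, 8, 18]; color 2: [6, 14, 17]; color 3: [1, 13, 19]; color 4: [11].
(χ(G) = 4 ≤ 4.)

Yes, G is 4-colorable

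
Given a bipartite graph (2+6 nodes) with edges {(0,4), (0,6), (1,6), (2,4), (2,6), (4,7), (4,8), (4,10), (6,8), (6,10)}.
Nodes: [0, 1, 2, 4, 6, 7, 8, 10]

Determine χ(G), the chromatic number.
χ(G) = 2

Clique number ω(G) = 2 (lower bound: χ ≥ ω).
The graph is bipartite (no odd cycle), so 2 colors suffice: χ(G) = 2.
A valid 2-coloring: color 1: [4, 6]; color 2: [0, 1, 2, 7, 8, 10].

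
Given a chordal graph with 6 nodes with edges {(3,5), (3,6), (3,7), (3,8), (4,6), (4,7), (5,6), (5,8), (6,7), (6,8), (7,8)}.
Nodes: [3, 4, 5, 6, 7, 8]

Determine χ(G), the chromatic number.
χ(G) = 4

Clique number ω(G) = 4 (lower bound: χ ≥ ω).
The clique on [3, 5, 6, 8] has size 4, forcing χ ≥ 4, and the coloring below uses 4 colors, so χ(G) = 4.
A valid 4-coloring: color 1: [6]; color 2: [4, 8]; color 3: [3]; color 4: [5, 7].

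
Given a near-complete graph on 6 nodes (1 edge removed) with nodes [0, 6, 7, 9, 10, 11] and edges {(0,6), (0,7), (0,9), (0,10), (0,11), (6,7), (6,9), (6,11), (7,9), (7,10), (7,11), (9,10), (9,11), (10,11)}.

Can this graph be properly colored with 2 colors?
No, G is not 2-colorable

The clique on vertices [0, 7, 9, 10, 11] has size 5 > 2, so it alone needs 5 colors.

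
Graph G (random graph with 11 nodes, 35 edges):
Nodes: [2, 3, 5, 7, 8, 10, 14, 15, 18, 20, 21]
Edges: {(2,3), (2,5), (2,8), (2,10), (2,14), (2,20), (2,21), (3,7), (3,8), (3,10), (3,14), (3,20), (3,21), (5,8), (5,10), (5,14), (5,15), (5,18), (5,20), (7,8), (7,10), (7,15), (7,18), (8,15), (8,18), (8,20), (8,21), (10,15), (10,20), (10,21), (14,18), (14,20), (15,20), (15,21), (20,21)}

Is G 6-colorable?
Yes, G is 6-colorable

A valid 6-coloring: color 1: [8, 10, 14]; color 2: [7, 20]; color 3: [2, 15, 18]; color 4: [3, 5]; color 5: [21].
(χ(G) = 5 ≤ 6.)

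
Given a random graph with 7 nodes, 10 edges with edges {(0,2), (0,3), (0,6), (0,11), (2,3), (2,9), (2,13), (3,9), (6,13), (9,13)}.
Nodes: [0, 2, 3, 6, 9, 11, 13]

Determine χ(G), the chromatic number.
Clique number ω(G) = 3 (lower bound: χ ≥ ω).
The clique on [0, 2, 3] has size 3, forcing χ ≥ 3, and the coloring below uses 3 colors, so χ(G) = 3.
A valid 3-coloring: color 1: [0, 9]; color 2: [2, 6, 11]; color 3: [3, 13].

χ(G) = 3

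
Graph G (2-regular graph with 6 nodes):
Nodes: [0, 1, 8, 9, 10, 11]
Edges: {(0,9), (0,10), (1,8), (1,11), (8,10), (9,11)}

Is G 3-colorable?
Yes, G is 3-colorable

A valid 3-coloring: color 1: [1, 9, 10]; color 2: [0, 8, 11].
(χ(G) = 2 ≤ 3.)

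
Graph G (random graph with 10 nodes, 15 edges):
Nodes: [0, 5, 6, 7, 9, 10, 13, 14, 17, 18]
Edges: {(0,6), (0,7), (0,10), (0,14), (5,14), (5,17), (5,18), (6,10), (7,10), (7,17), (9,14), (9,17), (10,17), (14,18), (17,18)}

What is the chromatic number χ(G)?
χ(G) = 4

Clique number ω(G) = 3 (lower bound: χ ≥ ω).
Suppose a proper 3-coloring c exists. The clique [0, 6, 10] takes 3 distinct colors; by symmetry let c(0) = 1, c(6) = 2, c(10) = 3.
- Vertex 7: neighbors [0, 10] already have colors [1, 3] ⇒ c(7) = 2.
- Vertex 17: neighbors [7, 10] already have colors [2, 3] ⇒ c(17) = 1.
- Vertex 14: neighbors [0] already have colors [1]; try each remaining color.
- Case c(14) = 2:
  - Vertex 5: neighbors [17, 14] already have colors [1, 2] ⇒ c(5) = 3.
  - Vertex 18: neighbors [17, 14, 5] already have colors [1, 2, 3] — all 3 colors blocked. Contradiction.
- Case c(14) = 3:
  - Vertex 5: neighbors [17, 14] already have colors [1, 3] ⇒ c(5) = 2.
  - Vertex 18: neighbors [17, 5, 14] already have colors [1, 2, 3] — all 3 colors blocked. Contradiction.
Every case ends in a contradiction, so G has no proper 3-coloring (χ ≥ 4).
The coloring below uses 4 colors, so χ(G) = 4.
A valid 4-coloring: color 1: [0, 13, 17]; color 2: [10, 14]; color 3: [5, 6, 7, 9]; color 4: [18].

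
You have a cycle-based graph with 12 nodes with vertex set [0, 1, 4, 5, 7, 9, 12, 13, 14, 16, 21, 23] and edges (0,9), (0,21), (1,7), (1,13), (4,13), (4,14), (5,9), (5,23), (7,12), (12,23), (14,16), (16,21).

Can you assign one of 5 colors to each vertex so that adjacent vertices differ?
Yes, G is 5-colorable

A valid 5-coloring: color 1: [7, 9, 13, 14, 21, 23]; color 2: [0, 1, 4, 5, 12, 16].
(χ(G) = 2 ≤ 5.)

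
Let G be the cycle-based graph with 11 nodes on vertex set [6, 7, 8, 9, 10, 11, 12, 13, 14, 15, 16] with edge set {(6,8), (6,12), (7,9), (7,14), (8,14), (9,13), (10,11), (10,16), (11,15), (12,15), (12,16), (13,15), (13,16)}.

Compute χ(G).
Clique number ω(G) = 2 (lower bound: χ ≥ ω).
Odd cycle [11, 10, 16, 13, 15] needs 3 colors (χ ≥ 3).
The coloring below uses 3 colors, so χ(G) = 3.
A valid 3-coloring: color 1: [7, 8, 11, 12, 13]; color 2: [6, 9, 14, 15, 16]; color 3: [10].

χ(G) = 3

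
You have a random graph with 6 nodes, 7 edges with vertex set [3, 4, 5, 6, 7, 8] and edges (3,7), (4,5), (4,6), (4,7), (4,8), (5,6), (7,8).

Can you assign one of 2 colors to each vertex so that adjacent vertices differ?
No, G is not 2-colorable

The clique on vertices [4, 7, 8] has size 3 > 2, so it alone needs 3 colors.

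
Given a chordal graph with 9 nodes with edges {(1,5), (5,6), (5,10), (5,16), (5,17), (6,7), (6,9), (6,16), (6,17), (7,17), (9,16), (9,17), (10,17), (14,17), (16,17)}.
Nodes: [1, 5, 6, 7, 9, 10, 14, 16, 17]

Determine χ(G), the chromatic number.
χ(G) = 4

Clique number ω(G) = 4 (lower bound: χ ≥ ω).
The clique on [6, 9, 16, 17] has size 4, forcing χ ≥ 4, and the coloring below uses 4 colors, so χ(G) = 4.
A valid 4-coloring: color 1: [1, 17]; color 2: [6, 10, 14]; color 3: [5, 7, 9]; color 4: [16].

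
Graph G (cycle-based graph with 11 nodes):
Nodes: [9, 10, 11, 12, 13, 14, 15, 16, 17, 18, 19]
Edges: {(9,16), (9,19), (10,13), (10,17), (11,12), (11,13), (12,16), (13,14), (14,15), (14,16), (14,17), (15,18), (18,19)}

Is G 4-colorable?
A valid 4-coloring: color 1: [9, 10, 11, 14, 18]; color 2: [13, 15, 16, 17, 19]; color 3: [12].
(χ(G) = 3 ≤ 4.)

Yes, G is 4-colorable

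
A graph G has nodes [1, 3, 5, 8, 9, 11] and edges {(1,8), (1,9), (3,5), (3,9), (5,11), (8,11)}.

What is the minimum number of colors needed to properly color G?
Clique number ω(G) = 2 (lower bound: χ ≥ ω).
The graph is bipartite (no odd cycle), so 2 colors suffice: χ(G) = 2.
A valid 2-coloring: color 1: [1, 3, 11]; color 2: [5, 8, 9].

χ(G) = 2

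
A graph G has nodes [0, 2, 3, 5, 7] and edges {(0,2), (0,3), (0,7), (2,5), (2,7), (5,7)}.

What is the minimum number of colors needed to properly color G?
χ(G) = 3

Clique number ω(G) = 3 (lower bound: χ ≥ ω).
The clique on [0, 2, 7] has size 3, forcing χ ≥ 3, and the coloring below uses 3 colors, so χ(G) = 3.
A valid 3-coloring: color 1: [2, 3]; color 2: [0, 5]; color 3: [7].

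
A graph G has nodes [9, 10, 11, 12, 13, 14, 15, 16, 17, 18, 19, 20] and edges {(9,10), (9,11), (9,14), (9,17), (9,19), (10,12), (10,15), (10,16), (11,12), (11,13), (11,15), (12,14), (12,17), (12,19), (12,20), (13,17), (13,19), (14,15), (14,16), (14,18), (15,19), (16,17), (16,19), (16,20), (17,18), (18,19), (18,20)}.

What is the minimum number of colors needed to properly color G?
χ(G) = 2

Clique number ω(G) = 2 (lower bound: χ ≥ ω).
The graph is bipartite (no odd cycle), so 2 colors suffice: χ(G) = 2.
A valid 2-coloring: color 1: [9, 12, 13, 15, 16, 18]; color 2: [10, 11, 14, 17, 19, 20].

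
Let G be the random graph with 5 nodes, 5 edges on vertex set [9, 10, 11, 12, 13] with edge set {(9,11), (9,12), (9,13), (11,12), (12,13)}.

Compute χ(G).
Clique number ω(G) = 3 (lower bound: χ ≥ ω).
The clique on [9, 11, 12] has size 3, forcing χ ≥ 3, and the coloring below uses 3 colors, so χ(G) = 3.
A valid 3-coloring: color 1: [9, 10]; color 2: [12]; color 3: [11, 13].

χ(G) = 3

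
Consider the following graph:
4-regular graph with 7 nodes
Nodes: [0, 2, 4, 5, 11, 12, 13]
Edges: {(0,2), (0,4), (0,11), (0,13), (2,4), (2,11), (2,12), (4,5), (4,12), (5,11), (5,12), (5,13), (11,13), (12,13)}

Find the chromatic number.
Clique number ω(G) = 3 (lower bound: χ ≥ ω).
Suppose a proper 3-coloring c exists. The clique [0, 2, 4] takes 3 distinct colors; by symmetry let c(0) = 1, c(2) = 2, c(4) = 3.
- Vertex 11: neighbors [0, 2] already have colors [1, 2] ⇒ c(11) = 3.
- Vertex 12: neighbors [2, 4] already have colors [2, 3] ⇒ c(12) = 1.
- Vertex 5: neighbors [12, 4] already have colors [1, 3] ⇒ c(5) = 2.
- Vertex 13: neighbors [0, 5, 11] already have colors [1, 2, 3] — all 3 colors blocked. Contradiction.
The forced assignments end in a contradiction, so G has no proper 3-coloring (χ ≥ 4).
The coloring below uses 4 colors, so χ(G) = 4.
A valid 4-coloring: color 1: [0, 5]; color 2: [11, 12]; color 3: [2, 13]; color 4: [4].

χ(G) = 4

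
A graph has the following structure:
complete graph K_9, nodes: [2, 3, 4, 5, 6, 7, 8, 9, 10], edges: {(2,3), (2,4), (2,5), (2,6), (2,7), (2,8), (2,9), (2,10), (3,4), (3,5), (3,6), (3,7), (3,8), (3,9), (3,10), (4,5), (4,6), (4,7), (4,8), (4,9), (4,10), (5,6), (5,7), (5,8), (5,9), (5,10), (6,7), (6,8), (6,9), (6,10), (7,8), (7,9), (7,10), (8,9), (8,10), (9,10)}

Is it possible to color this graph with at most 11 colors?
A valid 11-coloring: color 1: [8]; color 2: [2]; color 3: [10]; color 4: [7]; color 5: [4]; color 6: [5]; color 7: [9]; color 8: [6]; color 9: [3].
(χ(G) = 9 ≤ 11.)

Yes, G is 11-colorable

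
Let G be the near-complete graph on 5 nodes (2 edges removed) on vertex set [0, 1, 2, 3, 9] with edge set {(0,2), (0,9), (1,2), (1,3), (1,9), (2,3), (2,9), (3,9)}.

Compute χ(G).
Clique number ω(G) = 4 (lower bound: χ ≥ ω).
The clique on [1, 2, 3, 9] has size 4, forcing χ ≥ 4, and the coloring below uses 4 colors, so χ(G) = 4.
A valid 4-coloring: color 1: [2]; color 2: [9]; color 3: [0, 1]; color 4: [3].

χ(G) = 4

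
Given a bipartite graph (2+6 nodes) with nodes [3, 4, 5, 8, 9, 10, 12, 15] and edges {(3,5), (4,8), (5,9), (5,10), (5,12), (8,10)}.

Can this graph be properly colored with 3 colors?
A valid 3-coloring: color 1: [5, 8, 15]; color 2: [3, 4, 9, 10, 12].
(χ(G) = 2 ≤ 3.)

Yes, G is 3-colorable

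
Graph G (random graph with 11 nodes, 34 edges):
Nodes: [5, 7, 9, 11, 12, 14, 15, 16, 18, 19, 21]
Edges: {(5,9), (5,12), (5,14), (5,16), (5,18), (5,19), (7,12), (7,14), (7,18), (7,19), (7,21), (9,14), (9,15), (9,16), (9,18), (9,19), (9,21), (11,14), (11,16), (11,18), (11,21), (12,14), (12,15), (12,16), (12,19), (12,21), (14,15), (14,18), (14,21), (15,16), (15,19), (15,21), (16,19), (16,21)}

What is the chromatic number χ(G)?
χ(G) = 4

Clique number ω(G) = 4 (lower bound: χ ≥ ω).
The clique on [5, 9, 16, 19] has size 4, forcing χ ≥ 4, and the coloring below uses 4 colors, so χ(G) = 4.
A valid 4-coloring: color 1: [14, 16]; color 2: [9, 11, 12]; color 3: [18, 19, 21]; color 4: [5, 7, 15].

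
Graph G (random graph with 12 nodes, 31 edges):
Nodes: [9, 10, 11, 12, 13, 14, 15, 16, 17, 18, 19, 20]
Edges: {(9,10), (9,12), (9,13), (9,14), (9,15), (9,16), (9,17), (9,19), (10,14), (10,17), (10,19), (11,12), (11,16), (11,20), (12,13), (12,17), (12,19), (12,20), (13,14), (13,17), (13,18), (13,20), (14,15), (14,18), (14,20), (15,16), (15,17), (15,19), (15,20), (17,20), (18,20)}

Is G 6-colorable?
A valid 6-coloring: color 1: [9, 20]; color 2: [11, 14, 17, 19]; color 3: [10, 13, 16]; color 4: [12, 15, 18].
(χ(G) = 4 ≤ 6.)

Yes, G is 6-colorable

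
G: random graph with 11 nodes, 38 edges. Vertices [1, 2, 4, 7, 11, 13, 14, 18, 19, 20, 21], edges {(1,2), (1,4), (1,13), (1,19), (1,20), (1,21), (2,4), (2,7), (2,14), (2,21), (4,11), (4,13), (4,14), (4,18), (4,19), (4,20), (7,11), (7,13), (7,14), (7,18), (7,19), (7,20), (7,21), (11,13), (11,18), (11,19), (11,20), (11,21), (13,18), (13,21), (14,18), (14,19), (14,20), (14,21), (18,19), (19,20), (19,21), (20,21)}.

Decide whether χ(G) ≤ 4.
The clique on vertices [7, 11, 19, 20, 21] has size 5 > 4, so it alone needs 5 colors.

No, G is not 4-colorable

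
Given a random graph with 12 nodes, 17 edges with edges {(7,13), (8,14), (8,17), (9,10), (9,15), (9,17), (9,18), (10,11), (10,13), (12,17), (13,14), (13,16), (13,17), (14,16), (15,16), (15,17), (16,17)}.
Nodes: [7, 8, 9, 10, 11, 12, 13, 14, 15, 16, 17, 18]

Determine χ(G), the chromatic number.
Clique number ω(G) = 3 (lower bound: χ ≥ ω).
The clique on [13, 14, 16] has size 3, forcing χ ≥ 3, and the coloring below uses 3 colors, so χ(G) = 3.
A valid 3-coloring: color 1: [7, 10, 14, 17, 18]; color 2: [8, 11, 12, 13, 15]; color 3: [9, 16].

χ(G) = 3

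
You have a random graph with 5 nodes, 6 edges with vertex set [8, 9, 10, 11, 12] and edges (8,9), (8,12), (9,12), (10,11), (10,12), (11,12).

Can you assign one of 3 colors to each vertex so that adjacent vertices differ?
A valid 3-coloring: color 1: [12]; color 2: [9, 11]; color 3: [8, 10].
(χ(G) = 3 ≤ 3.)

Yes, G is 3-colorable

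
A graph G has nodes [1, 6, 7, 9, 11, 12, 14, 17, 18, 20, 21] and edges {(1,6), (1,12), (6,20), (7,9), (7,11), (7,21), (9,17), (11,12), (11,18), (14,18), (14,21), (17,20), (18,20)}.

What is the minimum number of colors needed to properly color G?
Clique number ω(G) = 2 (lower bound: χ ≥ ω).
Odd cycle [20, 17, 9, 7, 21, 14, 18] needs 3 colors (χ ≥ 3).
The coloring below uses 3 colors, so χ(G) = 3.
A valid 3-coloring: color 1: [6, 7, 12, 17, 18]; color 2: [1, 9, 11, 14, 20]; color 3: [21].

χ(G) = 3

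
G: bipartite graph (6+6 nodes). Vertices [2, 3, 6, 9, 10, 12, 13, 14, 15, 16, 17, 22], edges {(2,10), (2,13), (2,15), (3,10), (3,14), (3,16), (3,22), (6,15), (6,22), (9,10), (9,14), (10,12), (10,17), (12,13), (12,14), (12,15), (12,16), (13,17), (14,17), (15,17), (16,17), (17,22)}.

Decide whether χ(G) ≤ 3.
Yes, G is 3-colorable

A valid 3-coloring: color 1: [2, 3, 6, 9, 12, 17]; color 2: [10, 13, 14, 15, 16, 22].
(χ(G) = 2 ≤ 3.)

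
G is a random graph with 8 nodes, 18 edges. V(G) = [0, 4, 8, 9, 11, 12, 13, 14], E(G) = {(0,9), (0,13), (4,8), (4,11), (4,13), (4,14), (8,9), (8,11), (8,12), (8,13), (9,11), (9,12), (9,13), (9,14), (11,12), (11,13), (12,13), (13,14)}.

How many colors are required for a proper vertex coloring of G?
Clique number ω(G) = 5 (lower bound: χ ≥ ω).
The clique on [8, 9, 11, 12, 13] has size 5, forcing χ ≥ 5, and the coloring below uses 5 colors, so χ(G) = 5.
A valid 5-coloring: color 1: [13]; color 2: [4, 9]; color 3: [0, 11, 14]; color 4: [8]; color 5: [12].

χ(G) = 5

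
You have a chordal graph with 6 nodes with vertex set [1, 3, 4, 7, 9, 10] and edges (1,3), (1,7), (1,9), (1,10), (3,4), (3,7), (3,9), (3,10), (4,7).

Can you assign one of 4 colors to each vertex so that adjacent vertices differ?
Yes, G is 4-colorable

A valid 4-coloring: color 1: [3]; color 2: [1, 4]; color 3: [7, 9, 10].
(χ(G) = 3 ≤ 4.)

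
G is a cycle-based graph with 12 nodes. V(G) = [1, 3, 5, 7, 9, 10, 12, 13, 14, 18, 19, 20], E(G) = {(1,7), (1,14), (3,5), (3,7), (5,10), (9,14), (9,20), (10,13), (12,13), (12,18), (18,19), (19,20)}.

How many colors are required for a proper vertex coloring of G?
Clique number ω(G) = 2 (lower bound: χ ≥ ω).
The graph is bipartite (no odd cycle), so 2 colors suffice: χ(G) = 2.
A valid 2-coloring: color 1: [5, 7, 13, 14, 18, 20]; color 2: [1, 3, 9, 10, 12, 19].

χ(G) = 2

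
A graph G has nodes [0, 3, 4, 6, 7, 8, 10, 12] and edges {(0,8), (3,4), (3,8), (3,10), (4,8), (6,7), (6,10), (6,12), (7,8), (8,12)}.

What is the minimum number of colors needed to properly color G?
χ(G) = 3

Clique number ω(G) = 3 (lower bound: χ ≥ ω).
The clique on [3, 4, 8] has size 3, forcing χ ≥ 3, and the coloring below uses 3 colors, so χ(G) = 3.
A valid 3-coloring: color 1: [6, 8]; color 2: [0, 3, 7, 12]; color 3: [4, 10].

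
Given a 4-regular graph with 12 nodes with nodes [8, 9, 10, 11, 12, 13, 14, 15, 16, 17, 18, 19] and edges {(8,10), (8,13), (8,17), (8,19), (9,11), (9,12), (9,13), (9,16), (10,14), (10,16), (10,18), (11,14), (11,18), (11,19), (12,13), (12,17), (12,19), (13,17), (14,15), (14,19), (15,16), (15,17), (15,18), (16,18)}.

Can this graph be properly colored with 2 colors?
The clique on vertices [8, 13, 17] has size 3 > 2, so it alone needs 3 colors.

No, G is not 2-colorable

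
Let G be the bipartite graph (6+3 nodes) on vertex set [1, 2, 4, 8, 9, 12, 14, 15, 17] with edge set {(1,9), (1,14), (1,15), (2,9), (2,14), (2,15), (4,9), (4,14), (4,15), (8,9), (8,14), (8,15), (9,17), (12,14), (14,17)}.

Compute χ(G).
Clique number ω(G) = 2 (lower bound: χ ≥ ω).
The graph is bipartite (no odd cycle), so 2 colors suffice: χ(G) = 2.
A valid 2-coloring: color 1: [9, 14, 15]; color 2: [1, 2, 4, 8, 12, 17].

χ(G) = 2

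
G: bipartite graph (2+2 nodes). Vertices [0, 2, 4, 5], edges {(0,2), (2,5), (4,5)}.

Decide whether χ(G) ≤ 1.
Edge (0,2) forces its endpoints to differ, so 1 color is not enough.

No, G is not 1-colorable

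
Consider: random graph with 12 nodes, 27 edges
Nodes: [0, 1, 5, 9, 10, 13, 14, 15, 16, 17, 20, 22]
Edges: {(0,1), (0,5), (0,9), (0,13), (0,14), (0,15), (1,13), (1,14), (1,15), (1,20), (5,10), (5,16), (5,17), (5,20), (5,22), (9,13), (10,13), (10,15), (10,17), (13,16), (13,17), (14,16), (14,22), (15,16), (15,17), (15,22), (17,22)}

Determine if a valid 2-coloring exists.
The clique on vertices [0, 1, 13] has size 3 > 2, so it alone needs 3 colors.

No, G is not 2-colorable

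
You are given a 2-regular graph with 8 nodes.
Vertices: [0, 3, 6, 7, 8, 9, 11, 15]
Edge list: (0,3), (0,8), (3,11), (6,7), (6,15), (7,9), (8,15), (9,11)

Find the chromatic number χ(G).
Clique number ω(G) = 2 (lower bound: χ ≥ ω).
The graph is bipartite (no odd cycle), so 2 colors suffice: χ(G) = 2.
A valid 2-coloring: color 1: [3, 6, 8, 9]; color 2: [0, 7, 11, 15].

χ(G) = 2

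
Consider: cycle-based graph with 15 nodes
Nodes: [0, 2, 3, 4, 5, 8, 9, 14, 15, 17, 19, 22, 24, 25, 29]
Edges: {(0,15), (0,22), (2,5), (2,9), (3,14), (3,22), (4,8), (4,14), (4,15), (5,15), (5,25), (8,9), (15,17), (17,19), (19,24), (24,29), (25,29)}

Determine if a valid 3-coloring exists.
A valid 3-coloring: color 1: [2, 8, 14, 15, 22, 24, 25]; color 2: [0, 3, 4, 5, 9, 19, 29]; color 3: [17].
(χ(G) = 3 ≤ 3.)

Yes, G is 3-colorable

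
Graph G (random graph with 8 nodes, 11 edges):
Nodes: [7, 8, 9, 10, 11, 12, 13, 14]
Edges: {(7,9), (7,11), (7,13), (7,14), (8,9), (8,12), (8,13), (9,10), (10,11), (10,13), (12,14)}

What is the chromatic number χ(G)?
Clique number ω(G) = 2 (lower bound: χ ≥ ω).
Odd cycle [14, 12, 8, 9, 10, 11, 7] needs 3 colors (χ ≥ 3).
The coloring below uses 3 colors, so χ(G) = 3.
A valid 3-coloring: color 1: [7, 10, 12]; color 2: [9, 11, 13, 14]; color 3: [8].

χ(G) = 3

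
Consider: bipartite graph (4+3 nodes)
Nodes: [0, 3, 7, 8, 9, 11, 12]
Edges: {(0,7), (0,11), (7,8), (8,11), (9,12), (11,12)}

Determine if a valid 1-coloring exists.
No, G is not 1-colorable

Edge (8,11) forces its endpoints to differ, so 1 color is not enough.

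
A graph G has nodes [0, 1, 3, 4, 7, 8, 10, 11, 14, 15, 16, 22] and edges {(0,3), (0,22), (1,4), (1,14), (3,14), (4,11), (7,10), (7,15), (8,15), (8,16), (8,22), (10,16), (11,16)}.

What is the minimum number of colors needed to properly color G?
Clique number ω(G) = 2 (lower bound: χ ≥ ω).
Odd cycle [15, 7, 10, 16, 8] needs 3 colors (χ ≥ 3).
The coloring below uses 3 colors, so χ(G) = 3.
A valid 3-coloring: color 1: [0, 4, 7, 8, 14]; color 2: [1, 3, 15, 16, 22]; color 3: [10, 11].

χ(G) = 3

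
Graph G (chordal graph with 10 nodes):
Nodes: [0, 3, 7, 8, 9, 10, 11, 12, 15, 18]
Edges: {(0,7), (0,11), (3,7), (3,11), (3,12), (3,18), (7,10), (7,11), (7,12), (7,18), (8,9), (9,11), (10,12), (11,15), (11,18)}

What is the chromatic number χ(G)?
Clique number ω(G) = 4 (lower bound: χ ≥ ω).
The clique on [3, 7, 11, 18] has size 4, forcing χ ≥ 4, and the coloring below uses 4 colors, so χ(G) = 4.
A valid 4-coloring: color 1: [8, 11, 12]; color 2: [7, 9, 15]; color 3: [0, 3, 10]; color 4: [18].

χ(G) = 4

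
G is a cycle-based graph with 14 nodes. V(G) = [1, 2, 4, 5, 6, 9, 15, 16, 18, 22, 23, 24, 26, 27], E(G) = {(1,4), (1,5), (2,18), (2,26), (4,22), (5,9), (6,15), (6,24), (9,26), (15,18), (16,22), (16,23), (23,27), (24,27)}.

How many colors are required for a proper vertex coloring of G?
Clique number ω(G) = 2 (lower bound: χ ≥ ω).
The graph is bipartite (no odd cycle), so 2 colors suffice: χ(G) = 2.
A valid 2-coloring: color 1: [4, 5, 6, 16, 18, 26, 27]; color 2: [1, 2, 9, 15, 22, 23, 24].

χ(G) = 2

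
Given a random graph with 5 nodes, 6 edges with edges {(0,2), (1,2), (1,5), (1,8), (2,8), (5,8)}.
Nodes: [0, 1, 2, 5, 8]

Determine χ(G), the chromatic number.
Clique number ω(G) = 3 (lower bound: χ ≥ ω).
The clique on [1, 2, 8] has size 3, forcing χ ≥ 3, and the coloring below uses 3 colors, so χ(G) = 3.
A valid 3-coloring: color 1: [0, 1]; color 2: [8]; color 3: [2, 5].

χ(G) = 3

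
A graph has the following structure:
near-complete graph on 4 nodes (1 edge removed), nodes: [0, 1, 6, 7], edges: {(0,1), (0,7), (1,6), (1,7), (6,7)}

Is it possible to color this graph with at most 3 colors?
A valid 3-coloring: color 1: [7]; color 2: [1]; color 3: [0, 6].
(χ(G) = 3 ≤ 3.)

Yes, G is 3-colorable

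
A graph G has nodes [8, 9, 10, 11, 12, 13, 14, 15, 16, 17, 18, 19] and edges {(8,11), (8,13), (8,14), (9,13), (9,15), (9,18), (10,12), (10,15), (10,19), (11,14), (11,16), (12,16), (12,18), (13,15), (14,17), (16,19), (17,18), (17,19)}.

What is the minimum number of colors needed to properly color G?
χ(G) = 3

Clique number ω(G) = 3 (lower bound: χ ≥ ω).
The clique on [8, 11, 14] has size 3, forcing χ ≥ 3, and the coloring below uses 3 colors, so χ(G) = 3.
A valid 3-coloring: color 1: [11, 12, 13, 17]; color 2: [14, 15, 18, 19]; color 3: [8, 9, 10, 16].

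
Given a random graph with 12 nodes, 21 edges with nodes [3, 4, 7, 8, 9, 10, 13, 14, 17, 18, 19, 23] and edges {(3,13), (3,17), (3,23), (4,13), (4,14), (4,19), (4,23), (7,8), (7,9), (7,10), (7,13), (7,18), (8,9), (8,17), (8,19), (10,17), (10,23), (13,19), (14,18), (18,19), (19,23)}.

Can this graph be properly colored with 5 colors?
A valid 5-coloring: color 1: [7, 14, 17, 19]; color 2: [8, 13, 18, 23]; color 3: [3, 4, 9, 10].
(χ(G) = 3 ≤ 5.)

Yes, G is 5-colorable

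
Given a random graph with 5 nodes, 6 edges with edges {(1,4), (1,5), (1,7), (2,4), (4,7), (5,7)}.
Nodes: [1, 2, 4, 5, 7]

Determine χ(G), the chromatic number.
Clique number ω(G) = 3 (lower bound: χ ≥ ω).
The clique on [1, 4, 7] has size 3, forcing χ ≥ 3, and the coloring below uses 3 colors, so χ(G) = 3.
A valid 3-coloring: color 1: [4, 5]; color 2: [1, 2]; color 3: [7].

χ(G) = 3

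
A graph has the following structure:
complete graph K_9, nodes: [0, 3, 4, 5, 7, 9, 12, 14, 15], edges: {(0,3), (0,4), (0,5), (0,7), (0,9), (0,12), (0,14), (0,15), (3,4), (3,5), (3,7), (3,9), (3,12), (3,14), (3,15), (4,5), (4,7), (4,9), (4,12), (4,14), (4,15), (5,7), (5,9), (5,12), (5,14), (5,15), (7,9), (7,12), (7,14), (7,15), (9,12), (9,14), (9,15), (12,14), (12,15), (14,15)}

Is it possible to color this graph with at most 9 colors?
Yes, G is 9-colorable

A valid 9-coloring: color 1: [7]; color 2: [14]; color 3: [9]; color 4: [5]; color 5: [12]; color 6: [15]; color 7: [4]; color 8: [0]; color 9: [3].
(χ(G) = 9 ≤ 9.)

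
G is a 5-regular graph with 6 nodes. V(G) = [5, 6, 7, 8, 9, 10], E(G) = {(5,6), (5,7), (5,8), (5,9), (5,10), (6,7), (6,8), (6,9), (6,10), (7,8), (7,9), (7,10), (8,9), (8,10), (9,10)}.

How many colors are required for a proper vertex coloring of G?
χ(G) = 6

Clique number ω(G) = 6 (lower bound: χ ≥ ω).
The clique on [5, 6, 7, 8, 9, 10] has size 6, forcing χ ≥ 6, and the coloring below uses 6 colors, so χ(G) = 6.
A valid 6-coloring: color 1: [6]; color 2: [5]; color 3: [9]; color 4: [8]; color 5: [10]; color 6: [7].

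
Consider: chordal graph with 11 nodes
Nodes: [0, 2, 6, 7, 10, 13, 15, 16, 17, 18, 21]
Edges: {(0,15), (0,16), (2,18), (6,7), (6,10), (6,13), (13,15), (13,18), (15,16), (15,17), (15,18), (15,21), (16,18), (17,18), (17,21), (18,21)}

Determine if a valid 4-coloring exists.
A valid 4-coloring: color 1: [2, 6, 15]; color 2: [0, 7, 10, 18]; color 3: [13, 16, 21]; color 4: [17].
(χ(G) = 4 ≤ 4.)

Yes, G is 4-colorable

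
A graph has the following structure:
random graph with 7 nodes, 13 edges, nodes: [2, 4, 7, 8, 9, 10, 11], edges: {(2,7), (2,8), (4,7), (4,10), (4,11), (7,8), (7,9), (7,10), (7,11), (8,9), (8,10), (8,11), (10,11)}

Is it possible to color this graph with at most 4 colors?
A valid 4-coloring: color 1: [7]; color 2: [4, 8]; color 3: [2, 9, 10]; color 4: [11].
(χ(G) = 4 ≤ 4.)

Yes, G is 4-colorable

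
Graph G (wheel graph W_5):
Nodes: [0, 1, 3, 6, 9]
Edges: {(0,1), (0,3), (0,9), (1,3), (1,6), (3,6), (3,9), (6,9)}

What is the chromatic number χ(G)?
χ(G) = 3

Clique number ω(G) = 3 (lower bound: χ ≥ ω).
The clique on [0, 1, 3] has size 3, forcing χ ≥ 3, and the coloring below uses 3 colors, so χ(G) = 3.
A valid 3-coloring: color 1: [3]; color 2: [1, 9]; color 3: [0, 6].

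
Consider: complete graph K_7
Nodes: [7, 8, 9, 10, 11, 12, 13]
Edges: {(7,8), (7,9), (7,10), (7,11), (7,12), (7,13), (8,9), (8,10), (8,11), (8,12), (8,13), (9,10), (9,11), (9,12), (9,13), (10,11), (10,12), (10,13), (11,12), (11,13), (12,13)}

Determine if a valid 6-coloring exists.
The clique on vertices [7, 8, 9, 10, 11, 12, 13] has size 7 > 6, so it alone needs 7 colors.

No, G is not 6-colorable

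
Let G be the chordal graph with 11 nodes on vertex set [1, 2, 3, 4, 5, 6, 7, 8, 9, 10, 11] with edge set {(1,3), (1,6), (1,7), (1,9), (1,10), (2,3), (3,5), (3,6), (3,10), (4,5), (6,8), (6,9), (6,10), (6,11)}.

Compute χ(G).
χ(G) = 4

Clique number ω(G) = 4 (lower bound: χ ≥ ω).
The clique on [1, 3, 6, 10] has size 4, forcing χ ≥ 4, and the coloring below uses 4 colors, so χ(G) = 4.
A valid 4-coloring: color 1: [2, 5, 6, 7]; color 2: [1, 4, 8, 11]; color 3: [3, 9]; color 4: [10].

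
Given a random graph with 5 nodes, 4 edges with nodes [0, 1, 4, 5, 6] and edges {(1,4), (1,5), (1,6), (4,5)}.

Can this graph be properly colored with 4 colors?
Yes, G is 4-colorable

A valid 4-coloring: color 1: [0, 1]; color 2: [5, 6]; color 3: [4].
(χ(G) = 3 ≤ 4.)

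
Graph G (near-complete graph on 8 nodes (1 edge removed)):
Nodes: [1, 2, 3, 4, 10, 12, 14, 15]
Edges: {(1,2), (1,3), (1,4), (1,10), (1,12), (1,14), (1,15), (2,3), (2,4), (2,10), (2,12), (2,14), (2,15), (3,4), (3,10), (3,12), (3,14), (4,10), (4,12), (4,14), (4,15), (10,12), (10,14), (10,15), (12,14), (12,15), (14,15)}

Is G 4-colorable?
No, G is not 4-colorable

The clique on vertices [1, 2, 3, 4, 10, 12, 14] has size 7 > 4, so it alone needs 7 colors.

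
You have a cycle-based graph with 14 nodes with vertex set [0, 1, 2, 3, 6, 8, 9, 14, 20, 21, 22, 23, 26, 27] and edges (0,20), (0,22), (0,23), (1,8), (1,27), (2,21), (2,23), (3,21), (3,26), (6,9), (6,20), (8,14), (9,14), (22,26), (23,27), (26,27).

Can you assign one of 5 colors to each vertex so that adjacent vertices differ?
A valid 5-coloring: color 1: [0, 2, 3, 8, 9, 27]; color 2: [1, 6, 14, 21, 23, 26]; color 3: [20, 22].
(χ(G) = 3 ≤ 5.)

Yes, G is 5-colorable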